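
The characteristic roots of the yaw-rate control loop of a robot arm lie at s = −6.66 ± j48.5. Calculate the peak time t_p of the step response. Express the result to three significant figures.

t_p ≈ 0.0648 s

t_p = π/ω_d with ω_d = 48.5 (the imaginary part), so t_p = 0.0648 s.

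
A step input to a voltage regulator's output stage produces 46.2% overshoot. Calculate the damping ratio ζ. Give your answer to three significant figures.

From %OS = 100·exp(−πζ/√(1−ζ²)), invert to get ζ = −ln(OS)/√(π² + ln²(OS)) with OS = 0.462.
−ln 0.462 = 0.7722, so ζ = 0.7722/√(π² + 0.5963) = 0.239.

ζ ≈ 0.239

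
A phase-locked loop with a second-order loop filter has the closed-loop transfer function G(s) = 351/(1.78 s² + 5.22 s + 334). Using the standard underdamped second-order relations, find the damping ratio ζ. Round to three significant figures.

Dividing through by 1.78: denominator becomes s² + 2.933 s + 187.6.
So ω_n = √187.6 = 13.7 rad/s and ζ = 2.933/(2·13.7) = 0.107.

ζ ≈ 0.107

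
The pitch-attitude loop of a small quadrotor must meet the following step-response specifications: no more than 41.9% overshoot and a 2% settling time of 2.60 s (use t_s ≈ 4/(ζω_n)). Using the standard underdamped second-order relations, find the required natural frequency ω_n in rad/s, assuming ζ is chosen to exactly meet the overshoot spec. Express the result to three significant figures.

ω_n ≈ 5.77 rad/s

Inverting the overshoot relation: ζ = |ln 0.419|/√(π² + ln²0.419) = 0.267.
From t_s ≈ 4/(ζω_n): ω_n = 4/(ζ·t_s) = 4/(0.267·2.60) = 5.77 rad/s.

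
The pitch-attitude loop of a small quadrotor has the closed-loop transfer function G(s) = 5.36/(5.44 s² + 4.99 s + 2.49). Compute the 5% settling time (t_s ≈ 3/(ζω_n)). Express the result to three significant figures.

t_s ≈ 6.54 s

Dividing through by 5.44: denominator becomes s² + 0.9173 s + 0.4577.
So ω_n = √0.4577 = 0.677 rad/s and ζ = 0.9173/(2·0.677) = 0.678.
t_s ≈ 3/(ζω_n) = 6.54 s.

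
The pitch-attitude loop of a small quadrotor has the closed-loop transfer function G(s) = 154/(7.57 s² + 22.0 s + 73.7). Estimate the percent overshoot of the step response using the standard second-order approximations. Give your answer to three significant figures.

Dividing through by 7.57: denominator becomes s² + 2.906 s + 9.736.
So ω_n = √9.736 = 3.12 rad/s and ζ = 2.906/(2·3.12) = 0.466.
Overshoot: exp(−π·0.466/√(1−0.466²)) = 0.191, i.e. 19.1%.

%OS ≈ 19.1%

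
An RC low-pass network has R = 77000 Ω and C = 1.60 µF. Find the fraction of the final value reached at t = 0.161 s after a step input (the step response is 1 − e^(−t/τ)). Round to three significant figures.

y/y_∞ ≈ 0.729

τ = RC = 77000 × 1.60 µF = 0.123 s.
y(t)/y_∞ = 1 − e^(−t/τ) = 1 − e^(−0.161/0.123) = 1 − e^(−1.31) = 0.729.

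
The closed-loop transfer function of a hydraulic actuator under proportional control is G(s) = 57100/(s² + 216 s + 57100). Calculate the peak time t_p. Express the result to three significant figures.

t_p ≈ 0.0147 s

Comparing the denominator to s² + 2ζω_n s + ω_n²: ω_n = √57100 = 239 rad/s, and 2ζω_n = 216 so ζ = 216/(2·239) = 0.452.
The damped frequency ω_d = ω_n√(1−ζ²) = 213 rad/s. Then t_p = π/ω_d = 0.0147 s.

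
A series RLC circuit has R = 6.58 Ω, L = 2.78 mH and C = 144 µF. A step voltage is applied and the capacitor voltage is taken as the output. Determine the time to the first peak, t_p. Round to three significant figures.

For a series RLC circuit (capacitor voltage as output), ω_n = 1/√(LC) = 1/√(2.78 mH · 144 µF) = 1580 rad/s.
ζ = (R/2)·√(C/L) = (6.58/2)·√(144 µF/2.78 mH) = 0.749.
The damped frequency ω_d = ω_n√(1−ζ²) = 1050 rad/s. t_p = π/ω_d = 0.00300 s.

t_p ≈ 0.00300 s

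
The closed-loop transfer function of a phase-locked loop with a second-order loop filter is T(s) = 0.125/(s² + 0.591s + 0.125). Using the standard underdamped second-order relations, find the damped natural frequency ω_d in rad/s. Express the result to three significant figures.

ω_d ≈ 0.194 rad/s

Comparing the denominator to s² + 2ζω_n s + ω_n²: ω_n = √0.125 = 0.354 rad/s, and 2ζω_n = 0.591 so ζ = 0.591/(2·0.354) = 0.836.
ω_d = ω_n√(1−ζ²) = 0.194 rad/s.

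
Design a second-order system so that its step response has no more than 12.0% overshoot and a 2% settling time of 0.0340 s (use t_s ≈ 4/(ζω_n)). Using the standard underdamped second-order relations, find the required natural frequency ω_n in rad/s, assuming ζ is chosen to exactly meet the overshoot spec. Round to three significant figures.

From %OS = 100·exp(−πζ/√(1−ζ²)), invert to get ζ = −ln(OS)/√(π² + ln²(OS)) with OS = 0.120.
−ln 0.120 = 2.120, so ζ = 2.120/√(π² + 4.496) = 0.559.
Then ω_n = 4/(ζ t_s) = 4/(0.559 × 0.0340) = 210 rad/s.

ω_n ≈ 210 rad/s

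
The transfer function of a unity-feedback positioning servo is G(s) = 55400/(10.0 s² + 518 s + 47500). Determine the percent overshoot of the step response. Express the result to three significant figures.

%OS ≈ 28.0%

Dividing through by 10.0: denominator becomes s² + 51.80 s + 4750.
So ω_n = √4750 = 68.9 rad/s and ζ = 51.80/(2·68.9) = 0.376.
%OS = 100·exp(−πζ/√(1−ζ²)) = 28.0%.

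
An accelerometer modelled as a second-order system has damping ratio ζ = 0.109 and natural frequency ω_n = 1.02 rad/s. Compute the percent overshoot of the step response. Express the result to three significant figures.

%OS ≈ 70.9%

For an underdamped second-order system, %OS = 100·exp(−πζ/√(1−ζ²)).
πζ/√(1−ζ²) = π·0.109/√(1−0.0119) = 0.3445, so %OS = 100·e^(−0.3445) = 70.9%.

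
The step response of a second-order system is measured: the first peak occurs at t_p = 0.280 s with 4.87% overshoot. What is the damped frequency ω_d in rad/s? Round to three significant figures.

t_p = π/ω_d, so ω_d = π/0.280 = 11.2 rad/s.

ω_d ≈ 11.2 rad/s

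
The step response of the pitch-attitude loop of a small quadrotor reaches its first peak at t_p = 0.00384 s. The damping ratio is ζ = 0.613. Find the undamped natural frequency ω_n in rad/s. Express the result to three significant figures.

Peak time t_p = π/ω_d, so ω_d = π/t_p = π/0.00384 = 818 rad/s.
ω_n = ω_d/√(1−ζ²) = 818/√0.624 = 1040 rad/s.

ω_n ≈ 1040 rad/s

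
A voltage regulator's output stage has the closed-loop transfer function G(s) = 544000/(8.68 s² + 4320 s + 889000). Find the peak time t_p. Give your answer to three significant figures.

t_p ≈ 0.0156 s

Dividing through by 8.68: denominator becomes s² + 497.7 s + 102400.
So ω_n = √102400 = 320 rad/s and ζ = 497.7/(2·320) = 0.778.
ω_d = 320·√(1 − 0.778²) = 201 rad/s. t_p = π/ω_d = 0.0156 s.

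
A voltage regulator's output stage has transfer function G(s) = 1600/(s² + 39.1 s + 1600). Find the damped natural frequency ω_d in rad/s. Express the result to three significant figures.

ω_d ≈ 34.9 rad/s

ω_n = √1600 = 40.0 rad/s; ζ = 39.1/(2·40.0) = 0.489.
The damped frequency ω_d = ω_n√(1−ζ²) = 34.9 rad/s.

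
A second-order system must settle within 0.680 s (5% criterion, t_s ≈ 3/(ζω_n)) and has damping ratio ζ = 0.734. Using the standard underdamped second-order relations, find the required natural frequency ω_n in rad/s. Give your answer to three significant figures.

Rearranging t_s ≈ 3/(ζω_n) gives ω_n = 3/(ζ·t_s) = 3/(0.734 × 0.680) = 6.01 rad/s.

ω_n ≈ 6.01 rad/s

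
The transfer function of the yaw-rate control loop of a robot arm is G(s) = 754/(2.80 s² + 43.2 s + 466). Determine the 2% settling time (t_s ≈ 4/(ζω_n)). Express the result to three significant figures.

Dividing through by 2.80: denominator becomes s² + 15.43 s + 166.4.
So ω_n = √166.4 = 12.9 rad/s and ζ = 15.43/(2·12.9) = 0.598.
t_s ≈ 4/(ζω_n) = 0.519 s.

t_s ≈ 0.519 s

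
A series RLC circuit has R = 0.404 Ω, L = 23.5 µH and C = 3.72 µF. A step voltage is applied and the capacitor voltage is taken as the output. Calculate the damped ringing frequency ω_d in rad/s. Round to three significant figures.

ω_d ≈ 107000 rad/s

For a series RLC circuit (capacitor voltage as output), ω_n = 1/√(LC) = 1/√(23.5 µH · 3.72 µF) = 107000 rad/s.
ζ = (R/2)·√(C/L) = (0.404/2)·√(3.72 µF/23.5 µH) = 0.0804.
The damped frequency ω_d = ω_n√(1−ζ²) = 107000 rad/s.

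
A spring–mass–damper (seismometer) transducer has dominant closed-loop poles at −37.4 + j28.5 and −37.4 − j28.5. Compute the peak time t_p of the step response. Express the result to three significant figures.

t_p = π/ω_d with ω_d = 28.5 (the imaginary part), so t_p = 0.110 s.

t_p ≈ 0.110 s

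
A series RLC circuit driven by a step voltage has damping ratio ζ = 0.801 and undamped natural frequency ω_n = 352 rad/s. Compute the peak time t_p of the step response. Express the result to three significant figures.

The damped frequency is ω_d = ω_n√(1−ζ²) = 352·√(1−0.642) = 211 rad/s.
Peak time t_p = π/ω_d = π/211 = 0.0149 s.

t_p ≈ 0.0149 s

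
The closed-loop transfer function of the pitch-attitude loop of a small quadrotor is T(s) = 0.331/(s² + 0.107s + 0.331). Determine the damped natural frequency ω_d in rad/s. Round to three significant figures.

ω_d ≈ 0.573 rad/s

ω_n = √0.331 = 0.575 rad/s; ζ = 0.107/(2·0.575) = 0.0930.
ω_d = ω_n√(1−ζ²) = 0.573 rad/s.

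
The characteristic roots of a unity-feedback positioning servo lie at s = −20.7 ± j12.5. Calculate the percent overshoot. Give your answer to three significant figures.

%OS ≈ 0.550%

|pole| = ω_n = √(20.7² + 12.5²) = 24.2 rad/s; ζ = cos θ = σ/ω_n = 0.856.
Overshoot: exp(−π·0.856/√(1−0.856²)) = 0.00550, i.e. 0.550%.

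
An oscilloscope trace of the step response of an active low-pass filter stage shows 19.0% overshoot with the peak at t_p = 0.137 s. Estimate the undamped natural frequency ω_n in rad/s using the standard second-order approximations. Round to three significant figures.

The overshoot fixes ζ = −ln(OS)/√(π²+ln²(OS)) = 0.467.
From t_p = π/ω_d, ω_d = π/0.137 = 22.9 rad/s, so ω_n = ω_d/√(1−ζ²) = 25.9 rad/s.

ω_n ≈ 25.9 rad/s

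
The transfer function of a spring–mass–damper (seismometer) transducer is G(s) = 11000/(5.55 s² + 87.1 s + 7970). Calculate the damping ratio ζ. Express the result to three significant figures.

Dividing through by 5.55: denominator becomes s² + 15.69 s + 1436.
So ω_n = √1436 = 37.9 rad/s and ζ = 15.69/(2·37.9) = 0.207.

ζ ≈ 0.207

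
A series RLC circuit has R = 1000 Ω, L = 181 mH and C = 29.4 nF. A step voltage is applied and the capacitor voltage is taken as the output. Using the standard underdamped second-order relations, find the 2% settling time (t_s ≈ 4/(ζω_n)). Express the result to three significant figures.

For a series RLC circuit (capacitor voltage as output), ω_n = 1/√(LC) = 1/√(181 mH · 29.4 nF) = 13700 rad/s.
ζ = (R/2)·√(C/L) = (1000/2)·√(29.4 nF/181 mH) = 0.202.
t_s ≈ 4/(ζω_n) = 0.00145 s.

t_s ≈ 0.00145 s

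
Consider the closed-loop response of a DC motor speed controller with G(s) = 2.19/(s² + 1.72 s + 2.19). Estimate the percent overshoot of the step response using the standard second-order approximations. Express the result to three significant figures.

%OS ≈ 10.6%

Matching coefficients with s² + 2ζω_n s + ω_n² gives ω_n² = 2.19 ⇒ ω_n = 1.48 rad/s, and ζ = 1.72/(2ω_n) = 0.581.
Overshoot: exp(−π·0.581/√(1−0.581²)) = 0.106, i.e. 10.6%.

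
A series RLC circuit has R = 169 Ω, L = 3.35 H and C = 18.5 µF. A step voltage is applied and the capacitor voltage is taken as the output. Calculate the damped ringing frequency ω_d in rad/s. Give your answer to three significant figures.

For a series RLC circuit (capacitor voltage as output), ω_n = 1/√(LC) = 1/√(3.35 H · 18.5 µF) = 127 rad/s.
ζ = (R/2)·√(C/L) = (169/2)·√(18.5 µF/3.35 H) = 0.199.
The damped frequency ω_d = ω_n√(1−ζ²) = 124 rad/s.

ω_d ≈ 124 rad/s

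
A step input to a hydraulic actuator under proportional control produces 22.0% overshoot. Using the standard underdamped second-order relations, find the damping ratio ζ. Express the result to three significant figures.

ζ = −ln(OS)/√(π² + (ln OS)²). With OS = 0.220, ln OS = −1.514 and ζ = 1.514/3.487 = 0.434.

ζ ≈ 0.434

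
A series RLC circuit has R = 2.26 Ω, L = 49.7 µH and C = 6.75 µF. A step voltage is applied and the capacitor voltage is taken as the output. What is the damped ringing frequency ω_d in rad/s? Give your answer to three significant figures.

For a series RLC circuit (capacitor voltage as output), ω_n = 1/√(LC) = 1/√(49.7 µH · 6.75 µF) = 54600 rad/s.
ζ = (R/2)·√(C/L) = (2.26/2)·√(6.75 µF/49.7 µH) = 0.416.
ω_d = 54600·√(1 − 0.416²) = 49600 rad/s.

ω_d ≈ 49600 rad/s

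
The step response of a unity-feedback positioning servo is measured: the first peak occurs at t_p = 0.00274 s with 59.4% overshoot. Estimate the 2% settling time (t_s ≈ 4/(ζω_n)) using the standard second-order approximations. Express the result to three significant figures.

ζ from %OS: ζ = |ln 0.594|/√(π²+ln²0.594) = 0.164.
t_p = π/ω_d ⇒ ω_d = 1150 rad/s; then ω_n = ω_d/√(1−ζ²) = 1160 rad/s.
t_s ≈ 4/(ζω_n) = 4/(0.164·1160) = 0.0210 s.

t_s ≈ 0.0210 s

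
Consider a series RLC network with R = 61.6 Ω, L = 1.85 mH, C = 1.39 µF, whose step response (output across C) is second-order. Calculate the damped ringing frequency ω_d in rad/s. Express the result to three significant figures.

ω_d ≈ 10600 rad/s

For a series RLC circuit (capacitor voltage as output), ω_n = 1/√(LC) = 1/√(1.85 mH · 1.39 µF) = 19700 rad/s.
ζ = (R/2)·√(C/L) = (61.6/2)·√(1.39 µF/1.85 mH) = 0.844.
ω_d = 19700·√(1 − 0.844²) = 10600 rad/s.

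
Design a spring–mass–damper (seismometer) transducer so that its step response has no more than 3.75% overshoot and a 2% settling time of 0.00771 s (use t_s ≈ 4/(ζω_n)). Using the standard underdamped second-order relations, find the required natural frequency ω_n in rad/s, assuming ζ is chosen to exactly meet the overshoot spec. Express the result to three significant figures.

ω_n ≈ 718 rad/s

Inverting the overshoot relation: ζ = |ln 0.0375|/√(π² + ln²0.0375) = 0.723.
Then ω_n = 4/(ζ t_s) = 4/(0.723 × 0.00771) = 718 rad/s.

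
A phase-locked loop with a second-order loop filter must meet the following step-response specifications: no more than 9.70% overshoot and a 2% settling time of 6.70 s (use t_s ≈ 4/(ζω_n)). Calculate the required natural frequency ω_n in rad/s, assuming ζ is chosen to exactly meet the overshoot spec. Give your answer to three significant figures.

Inverting the overshoot relation: ζ = |ln 0.0970|/√(π² + ln²0.0970) = 0.596.
Then ω_n = 4/(ζ t_s) = 4/(0.596 × 6.70) = 1.00 rad/s.

ω_n ≈ 1.00 rad/s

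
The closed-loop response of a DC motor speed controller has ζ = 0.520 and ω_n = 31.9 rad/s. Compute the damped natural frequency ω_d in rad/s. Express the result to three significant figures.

ω_d ≈ 27.2 rad/s

ω_d = ω_n√(1−ζ²) = 31.9·√0.730 = 27.2 rad/s.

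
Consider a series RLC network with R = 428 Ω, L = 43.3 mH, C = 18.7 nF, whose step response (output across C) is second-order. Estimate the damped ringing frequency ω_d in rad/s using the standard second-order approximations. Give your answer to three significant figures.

ω_d ≈ 34800 rad/s

For a series RLC circuit (capacitor voltage as output), ω_n = 1/√(LC) = 1/√(43.3 mH · 18.7 nF) = 35100 rad/s.
ζ = (R/2)·√(C/L) = (428/2)·√(18.7 nF/43.3 mH) = 0.141.
ω_d = ω_n√(1−ζ²) = 34800 rad/s.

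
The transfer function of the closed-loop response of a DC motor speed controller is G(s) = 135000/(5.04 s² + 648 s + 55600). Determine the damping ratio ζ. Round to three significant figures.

ζ ≈ 0.612

Dividing through by 5.04: denominator becomes s² + 128.6 s + 11030.
So ω_n = √11030 = 105 rad/s and ζ = 128.6/(2·105) = 0.612.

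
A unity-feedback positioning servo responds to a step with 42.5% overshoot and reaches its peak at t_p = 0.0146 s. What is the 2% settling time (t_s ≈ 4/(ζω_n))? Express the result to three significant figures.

t_s ≈ 0.0683 s

The overshoot fixes ζ = −ln(OS)/√(π²+ln²(OS)) = 0.263.
t_p = π/ω_d ⇒ ω_d = 215 rad/s; then ω_n = ω_d/√(1−ζ²) = 223 rad/s.
t_s ≈ 4/(ζω_n) = 4/(0.263·223) = 0.0683 s.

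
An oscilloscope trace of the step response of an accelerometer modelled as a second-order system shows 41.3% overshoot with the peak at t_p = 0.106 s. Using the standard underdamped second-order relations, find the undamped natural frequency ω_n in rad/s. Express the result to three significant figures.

ω_n ≈ 30.8 rad/s

ζ from %OS: ζ = |ln 0.413|/√(π²+ln²0.413) = 0.271.
From t_p = π/ω_d, ω_d = π/0.106 = 29.6 rad/s, so ω_n = ω_d/√(1−ζ²) = 30.8 rad/s.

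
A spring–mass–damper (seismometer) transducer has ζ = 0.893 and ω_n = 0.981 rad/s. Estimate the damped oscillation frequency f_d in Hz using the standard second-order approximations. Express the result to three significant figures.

ω_d = ω_n√(1−ζ²) = 0.981·√0.203 = 0.442 rad/s.
f_d = ω_d/(2π) = 0.0703 Hz.

f_d ≈ 0.0703 Hz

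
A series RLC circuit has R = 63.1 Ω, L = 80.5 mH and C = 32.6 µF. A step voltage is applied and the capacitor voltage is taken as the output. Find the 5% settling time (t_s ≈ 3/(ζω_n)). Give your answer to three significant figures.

For a series RLC circuit (capacitor voltage as output), ω_n = 1/√(LC) = 1/√(80.5 mH · 32.6 µF) = 617 rad/s.
ζ = (R/2)·√(C/L) = (63.1/2)·√(32.6 µF/80.5 mH) = 0.635.
t_s ≈ 3/(ζω_n) = 0.00765 s.

t_s ≈ 0.00765 s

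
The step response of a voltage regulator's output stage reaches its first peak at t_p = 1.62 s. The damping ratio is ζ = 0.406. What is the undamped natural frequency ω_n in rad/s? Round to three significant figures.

Peak time t_p = π/ω_d, so ω_d = π/t_p = π/1.62 = 1.94 rad/s.
ω_n = ω_d/√(1−ζ²) = 1.94/√0.835 = 2.12 rad/s.

ω_n ≈ 2.12 rad/s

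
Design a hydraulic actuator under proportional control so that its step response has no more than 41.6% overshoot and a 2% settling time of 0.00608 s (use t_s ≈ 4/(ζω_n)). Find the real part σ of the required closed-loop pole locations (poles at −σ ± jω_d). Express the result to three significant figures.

σ ≈ 658

The settling-time spec alone fixes σ = ζω_n = 4/t_s = 4/0.00608 = 658.
(Overshoot then fixes ζ = 0.269 and hence ω_d = σ·√(1−ζ²)/ζ = 2360 rad/s.)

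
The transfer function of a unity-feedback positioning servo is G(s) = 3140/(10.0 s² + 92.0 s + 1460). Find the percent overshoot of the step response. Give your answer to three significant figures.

%OS ≈ 27.4%

Dividing through by 10.0: denominator becomes s² + 9.200 s + 146.0.
So ω_n = √146.0 = 12.1 rad/s and ζ = 9.200/(2·12.1) = 0.381.
Overshoot: exp(−π·0.381/√(1−0.381²)) = 0.274, i.e. 27.4%.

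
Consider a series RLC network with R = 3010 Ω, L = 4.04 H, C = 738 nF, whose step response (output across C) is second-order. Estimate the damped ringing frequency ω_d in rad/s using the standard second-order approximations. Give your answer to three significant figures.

ω_d ≈ 443 rad/s

For a series RLC circuit (capacitor voltage as output), ω_n = 1/√(LC) = 1/√(4.04 H · 738 nF) = 579 rad/s.
ζ = (R/2)·√(C/L) = (3010/2)·√(738 nF/4.04 H) = 0.643.
ω_d = 579·√(1 − 0.643²) = 443 rad/s.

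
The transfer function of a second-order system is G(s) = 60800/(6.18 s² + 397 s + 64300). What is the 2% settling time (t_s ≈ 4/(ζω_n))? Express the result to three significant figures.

t_s ≈ 0.125 s

Dividing through by 6.18: denominator becomes s² + 64.24 s + 10400.
So ω_n = √10400 = 102 rad/s and ζ = 64.24/(2·102) = 0.315.
t_s ≈ 4/(ζω_n) = 0.125 s.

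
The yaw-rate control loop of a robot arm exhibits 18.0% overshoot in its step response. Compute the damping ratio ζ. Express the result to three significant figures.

ζ ≈ 0.479

ζ = −ln(OS)/√(π² + (ln OS)²). With OS = 0.180, ln OS = −1.715 and ζ = 1.715/3.579 = 0.479.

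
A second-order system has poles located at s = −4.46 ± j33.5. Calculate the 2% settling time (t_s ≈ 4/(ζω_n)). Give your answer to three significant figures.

For poles at −σ ± jω_d, ζω_n = σ = 4.46, so t_s ≈ 4/σ = 0.897 s.

t_s ≈ 0.897 s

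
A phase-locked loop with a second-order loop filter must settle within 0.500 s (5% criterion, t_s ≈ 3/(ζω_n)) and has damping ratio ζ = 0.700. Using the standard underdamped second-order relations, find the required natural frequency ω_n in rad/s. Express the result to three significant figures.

ω_n ≈ 8.57 rad/s

Rearranging t_s ≈ 3/(ζω_n) gives ω_n = 3/(ζ·t_s) = 3/(0.700 × 0.500) = 8.57 rad/s.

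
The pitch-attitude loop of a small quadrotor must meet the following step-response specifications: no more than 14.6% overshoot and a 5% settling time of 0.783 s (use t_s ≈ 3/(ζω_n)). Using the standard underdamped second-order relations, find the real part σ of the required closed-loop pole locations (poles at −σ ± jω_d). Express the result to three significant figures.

σ ≈ 3.83

The settling-time spec alone fixes σ = ζω_n = 3/t_s = 3/0.783 = 3.83.
(Overshoot then fixes ζ = 0.522 and hence ω_d = σ·√(1−ζ²)/ζ = 6.26 rad/s.)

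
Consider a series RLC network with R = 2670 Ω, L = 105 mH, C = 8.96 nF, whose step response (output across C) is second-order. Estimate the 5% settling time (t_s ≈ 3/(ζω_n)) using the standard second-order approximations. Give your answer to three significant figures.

t_s ≈ 0.000236 s

For a series RLC circuit (capacitor voltage as output), ω_n = 1/√(LC) = 1/√(105 mH · 8.96 nF) = 32600 rad/s.
ζ = (R/2)·√(C/L) = (2670/2)·√(8.96 nF/105 mH) = 0.390.
t_s ≈ 3/(ζω_n) = 0.000236 s.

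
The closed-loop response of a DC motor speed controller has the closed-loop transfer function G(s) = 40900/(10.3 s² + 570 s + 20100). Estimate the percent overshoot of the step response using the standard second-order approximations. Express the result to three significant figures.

%OS ≈ 8.01%

Dividing through by 10.3: denominator becomes s² + 55.34 s + 1951.
So ω_n = √1951 = 44.2 rad/s and ζ = 55.34/(2·44.2) = 0.626.
%OS = 100 e^{−πζ/√(1−ζ²)} with ζ = 0.626 gives 8.01%.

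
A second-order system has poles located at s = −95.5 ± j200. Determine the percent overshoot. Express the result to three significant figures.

%OS ≈ 22.3%

With σ = 95.5, ω_d = 200: ω_n = √(σ²+ω_d²) = 222 rad/s, ζ = σ/ω_n = 0.431.
%OS = 100 e^{−πζ/√(1−ζ²)} with ζ = 0.431 gives 22.3%.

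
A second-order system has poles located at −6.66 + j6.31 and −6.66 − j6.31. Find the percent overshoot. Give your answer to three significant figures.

|pole| = ω_n = √(6.66² + 6.31²) = 9.17 rad/s; ζ = cos θ = σ/ω_n = 0.726.
Overshoot: exp(−π·0.726/√(1−0.726²)) = 0.0363, i.e. 3.63%.

%OS ≈ 3.63%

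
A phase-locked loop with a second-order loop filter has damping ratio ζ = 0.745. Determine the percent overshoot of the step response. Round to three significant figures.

For an underdamped second-order system, %OS = 100·exp(−πζ/√(1−ζ²)).
πζ/√(1−ζ²) = π·0.745/√(1−0.555) = 3.509, so %OS = 100·e^(−3.509) = 2.99%.

%OS ≈ 2.99%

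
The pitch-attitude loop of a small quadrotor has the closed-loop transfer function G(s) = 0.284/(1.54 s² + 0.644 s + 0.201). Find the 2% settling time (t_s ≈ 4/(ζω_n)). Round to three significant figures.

Dividing through by 1.54: denominator becomes s² + 0.4182 s + 0.1305.
So ω_n = √0.1305 = 0.361 rad/s and ζ = 0.4182/(2·0.361) = 0.579.
t_s ≈ 4/(ζω_n) = 19.1 s.

t_s ≈ 19.1 s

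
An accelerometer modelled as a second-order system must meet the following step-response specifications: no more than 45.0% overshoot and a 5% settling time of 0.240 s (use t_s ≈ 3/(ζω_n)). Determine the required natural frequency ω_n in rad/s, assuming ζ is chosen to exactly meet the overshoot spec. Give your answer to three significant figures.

ω_n ≈ 50.7 rad/s

From %OS = 100·exp(−πζ/√(1−ζ²)), invert to get ζ = −ln(OS)/√(π² + ln²(OS)) with OS = 0.450.
−ln 0.450 = 0.7985, so ζ = 0.7985/√(π² + 0.6376) = 0.246.
Then ω_n = 3/(ζ t_s) = 3/(0.246 × 0.240) = 50.7 rad/s.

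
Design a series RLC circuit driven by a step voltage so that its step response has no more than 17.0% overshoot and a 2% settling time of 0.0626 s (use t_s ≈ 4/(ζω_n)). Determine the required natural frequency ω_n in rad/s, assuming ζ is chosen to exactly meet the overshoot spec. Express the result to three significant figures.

ω_n ≈ 130 rad/s

From %OS = 100·exp(−πζ/√(1−ζ²)), invert to get ζ = −ln(OS)/√(π² + ln²(OS)) with OS = 0.170.
−ln 0.170 = 1.772, so ζ = 1.772/√(π² + 3.140) = 0.491.
Then ω_n = 4/(ζ t_s) = 4/(0.491 × 0.0626) = 130 rad/s.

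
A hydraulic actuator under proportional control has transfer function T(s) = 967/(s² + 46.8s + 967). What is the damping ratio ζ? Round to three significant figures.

ζ ≈ 0.752

Matching coefficients with s² + 2ζω_n s + ω_n² gives ω_n² = 967 ⇒ ω_n = 31.1 rad/s, and ζ = 46.8/(2ω_n) = 0.752.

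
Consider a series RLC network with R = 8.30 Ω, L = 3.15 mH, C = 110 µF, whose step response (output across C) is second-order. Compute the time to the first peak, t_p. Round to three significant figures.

For a series RLC circuit (capacitor voltage as output), ω_n = 1/√(LC) = 1/√(3.15 mH · 110 µF) = 1700 rad/s.
ζ = (R/2)·√(C/L) = (8.30/2)·√(110 µF/3.15 mH) = 0.776.
The damped frequency ω_d = ω_n√(1−ζ²) = 1070 rad/s. t_p = π/ω_d = 0.00293 s.

t_p ≈ 0.00293 s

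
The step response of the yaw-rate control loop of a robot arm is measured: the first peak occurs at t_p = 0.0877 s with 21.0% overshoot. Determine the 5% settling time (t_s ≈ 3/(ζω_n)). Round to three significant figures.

From the overshoot, ζ = −ln(OS)/√(π²+ln²(OS)) = 0.445.
t_p = π/ω_d ⇒ ω_d = 35.8 rad/s; then ω_n = ω_d/√(1−ζ²) = 40.0 rad/s.
t_s ≈ 3/(ζω_n) = 3/(0.445·40.0) = 0.169 s.

t_s ≈ 0.169 s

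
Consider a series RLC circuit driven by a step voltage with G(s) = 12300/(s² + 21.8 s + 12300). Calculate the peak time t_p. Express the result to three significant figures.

ω_n = √12300 = 111 rad/s; ζ = 21.8/(2·111) = 0.0983.
ω_d = ω_n√(1−ζ²) = 110 rad/s. Then t_p = π/ω_d = 0.0285 s.

t_p ≈ 0.0285 s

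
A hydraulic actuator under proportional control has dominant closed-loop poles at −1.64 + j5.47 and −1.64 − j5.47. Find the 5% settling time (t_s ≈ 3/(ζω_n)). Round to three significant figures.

For poles at −σ ± jω_d, ζω_n = σ = 1.64, so t_s ≈ 3/σ = 1.83 s.

t_s ≈ 1.83 s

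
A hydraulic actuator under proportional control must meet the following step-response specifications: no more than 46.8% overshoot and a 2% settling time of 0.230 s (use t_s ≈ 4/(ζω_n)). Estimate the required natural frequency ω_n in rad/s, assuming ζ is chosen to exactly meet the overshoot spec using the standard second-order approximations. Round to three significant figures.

ζ = −ln(OS)/√(π² + (ln OS)²). With OS = 0.468, ln OS = −0.7593 and ζ = 0.7593/3.232 = 0.235.
From t_s ≈ 4/(ζω_n): ω_n = 4/(ζ·t_s) = 4/(0.235·0.230) = 74.0 rad/s.

ω_n ≈ 74.0 rad/s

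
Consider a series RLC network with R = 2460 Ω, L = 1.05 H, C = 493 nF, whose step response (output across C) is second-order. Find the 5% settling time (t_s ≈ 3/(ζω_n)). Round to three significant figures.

t_s ≈ 0.00256 s

For a series RLC circuit (capacitor voltage as output), ω_n = 1/√(LC) = 1/√(1.05 H · 493 nF) = 1390 rad/s.
ζ = (R/2)·√(C/L) = (2460/2)·√(493 nF/1.05 H) = 0.843.
t_s ≈ 3/(ζω_n) = 0.00256 s.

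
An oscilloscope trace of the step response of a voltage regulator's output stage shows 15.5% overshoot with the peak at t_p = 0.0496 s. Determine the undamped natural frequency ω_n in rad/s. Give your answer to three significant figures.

ω_n ≈ 73.7 rad/s

The overshoot fixes ζ = −ln(OS)/√(π²+ln²(OS)) = 0.510.
t_p = π/ω_d ⇒ ω_d = 63.3 rad/s; then ω_n = ω_d/√(1−ζ²) = 73.7 rad/s.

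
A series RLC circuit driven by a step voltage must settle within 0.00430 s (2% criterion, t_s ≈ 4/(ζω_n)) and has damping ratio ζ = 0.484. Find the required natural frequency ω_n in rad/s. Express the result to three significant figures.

ω_n ≈ 1920 rad/s

Rearranging t_s ≈ 4/(ζω_n) gives ω_n = 4/(ζ·t_s) = 4/(0.484 × 0.00430) = 1920 rad/s.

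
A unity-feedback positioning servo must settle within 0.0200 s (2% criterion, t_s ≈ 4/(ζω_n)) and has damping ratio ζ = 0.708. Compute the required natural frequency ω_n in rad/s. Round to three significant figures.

ω_n ≈ 282 rad/s

Rearranging t_s ≈ 4/(ζω_n) gives ω_n = 4/(ζ·t_s) = 4/(0.708 × 0.0200) = 282 rad/s.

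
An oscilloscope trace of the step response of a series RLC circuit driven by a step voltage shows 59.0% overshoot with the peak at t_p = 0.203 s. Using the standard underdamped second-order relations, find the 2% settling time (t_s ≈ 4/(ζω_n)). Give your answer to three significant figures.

t_s ≈ 1.54 s

The overshoot fixes ζ = −ln(OS)/√(π²+ln²(OS)) = 0.166.
From t_p = π/ω_d, ω_d = π/0.203 = 15.5 rad/s, so ω_n = ω_d/√(1−ζ²) = 15.7 rad/s.
t_s ≈ 4/(ζω_n) = 4/(0.166·15.7) = 1.54 s.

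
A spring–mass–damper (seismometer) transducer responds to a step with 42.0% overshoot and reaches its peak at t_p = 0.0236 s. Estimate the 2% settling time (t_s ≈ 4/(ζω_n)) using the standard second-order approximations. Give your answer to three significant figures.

t_s ≈ 0.109 s

From the overshoot, ζ = −ln(OS)/√(π²+ln²(OS)) = 0.266.
t_p = π/ω_d ⇒ ω_d = 133 rad/s; then ω_n = ω_d/√(1−ζ²) = 138 rad/s.
t_s ≈ 4/(ζω_n) = 4/(0.266·138) = 0.109 s.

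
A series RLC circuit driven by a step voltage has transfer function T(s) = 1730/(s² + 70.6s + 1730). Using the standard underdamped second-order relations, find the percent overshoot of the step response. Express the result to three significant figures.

%OS ≈ 0.647%

Comparing the denominator to s² + 2ζω_n s + ω_n²: ω_n = √1730 = 41.6 rad/s, and 2ζω_n = 70.6 so ζ = 70.6/(2·41.6) = 0.849.
Overshoot: exp(−π·0.849/√(1−0.849²)) = 0.00647, i.e. 0.647%.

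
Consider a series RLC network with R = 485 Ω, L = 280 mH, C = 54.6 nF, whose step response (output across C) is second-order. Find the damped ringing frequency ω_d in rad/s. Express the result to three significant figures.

ω_d ≈ 8040 rad/s

For a series RLC circuit (capacitor voltage as output), ω_n = 1/√(LC) = 1/√(280 mH · 54.6 nF) = 8090 rad/s.
ζ = (R/2)·√(C/L) = (485/2)·√(54.6 nF/280 mH) = 0.107.
ω_d = ω_n√(1−ζ²) = 8040 rad/s.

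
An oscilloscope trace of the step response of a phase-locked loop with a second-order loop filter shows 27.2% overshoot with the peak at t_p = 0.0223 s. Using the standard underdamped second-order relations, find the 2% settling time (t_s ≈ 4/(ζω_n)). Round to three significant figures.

t_s ≈ 0.0685 s

ζ from %OS: ζ = |ln 0.272|/√(π²+ln²0.272) = 0.383.
t_p = π/ω_d ⇒ ω_d = 141 rad/s; then ω_n = ω_d/√(1−ζ²) = 152 rad/s.
t_s ≈ 4/(ζω_n) = 4/(0.383·152) = 0.0685 s.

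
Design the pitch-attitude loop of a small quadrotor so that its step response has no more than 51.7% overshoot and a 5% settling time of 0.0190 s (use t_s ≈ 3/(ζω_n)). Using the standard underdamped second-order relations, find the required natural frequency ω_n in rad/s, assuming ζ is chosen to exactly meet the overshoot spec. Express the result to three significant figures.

ζ = −ln(OS)/√(π² + (ln OS)²). With OS = 0.517, ln OS = −0.6597 and ζ = 0.6597/3.210 = 0.206.
Then ω_n = 3/(ζ t_s) = 3/(0.206 × 0.0190) = 768 rad/s.

ω_n ≈ 768 rad/s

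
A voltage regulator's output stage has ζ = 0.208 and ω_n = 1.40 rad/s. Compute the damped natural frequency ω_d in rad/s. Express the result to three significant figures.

ω_d = ω_n√(1−ζ²) = 1.40·√0.957 = 1.37 rad/s.

ω_d ≈ 1.37 rad/s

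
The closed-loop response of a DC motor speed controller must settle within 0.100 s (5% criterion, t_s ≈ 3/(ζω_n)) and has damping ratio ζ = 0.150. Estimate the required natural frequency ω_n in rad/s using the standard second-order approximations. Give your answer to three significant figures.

ω_n ≈ 200 rad/s

Rearranging t_s ≈ 3/(ζω_n) gives ω_n = 3/(ζ·t_s) = 3/(0.150 × 0.100) = 200 rad/s.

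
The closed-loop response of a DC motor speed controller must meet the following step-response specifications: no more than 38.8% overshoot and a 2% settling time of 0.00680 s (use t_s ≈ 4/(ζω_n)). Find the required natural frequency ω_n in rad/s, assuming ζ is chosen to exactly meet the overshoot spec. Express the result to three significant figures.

ω_n ≈ 2040 rad/s

Inverting the overshoot relation: ζ = |ln 0.388|/√(π² + ln²0.388) = 0.289.
Then ω_n = 4/(ζ t_s) = 4/(0.289 × 0.00680) = 2040 rad/s.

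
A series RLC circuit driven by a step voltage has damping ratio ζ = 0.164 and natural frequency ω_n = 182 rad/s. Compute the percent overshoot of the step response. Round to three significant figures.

For an underdamped second-order system, %OS = 100·exp(−πζ/√(1−ζ²)).
πζ/√(1−ζ²) = π·0.164/√(1−0.0269) = 0.5223, so %OS = 100·e^(−0.5223) = 59.3%.

%OS ≈ 59.3%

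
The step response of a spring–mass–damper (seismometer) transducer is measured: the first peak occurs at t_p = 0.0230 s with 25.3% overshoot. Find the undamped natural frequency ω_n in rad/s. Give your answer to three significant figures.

ζ from %OS: ζ = |ln 0.253|/√(π²+ln²0.253) = 0.401.
From t_p = π/ω_d, ω_d = π/0.0230 = 137 rad/s, so ω_n = ω_d/√(1−ζ²) = 149 rad/s.

ω_n ≈ 149 rad/s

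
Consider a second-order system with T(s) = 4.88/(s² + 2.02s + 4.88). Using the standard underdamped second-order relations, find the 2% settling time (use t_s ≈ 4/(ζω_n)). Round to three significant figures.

Matching coefficients with s² + 2ζω_n s + ω_n² gives ω_n² = 4.88 ⇒ ω_n = 2.21 rad/s, and ζ = 2.02/(2ω_n) = 0.457.
t_s ≈ 4/(ζω_n) = 4/(0.457·2.21) = 3.96 s.

t_s ≈ 3.96 s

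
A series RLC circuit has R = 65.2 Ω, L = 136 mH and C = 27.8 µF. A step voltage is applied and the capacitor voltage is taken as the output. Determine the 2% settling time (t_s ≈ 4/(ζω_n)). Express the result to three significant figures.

For a series RLC circuit (capacitor voltage as output), ω_n = 1/√(LC) = 1/√(136 mH · 27.8 µF) = 514 rad/s.
ζ = (R/2)·√(C/L) = (65.2/2)·√(27.8 µF/136 mH) = 0.466.
t_s ≈ 4/(ζω_n) = 0.0167 s.

t_s ≈ 0.0167 s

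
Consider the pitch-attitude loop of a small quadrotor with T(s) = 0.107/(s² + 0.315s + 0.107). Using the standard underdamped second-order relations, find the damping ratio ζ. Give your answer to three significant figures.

ζ ≈ 0.481

Matching coefficients with s² + 2ζω_n s + ω_n² gives ω_n² = 0.107 ⇒ ω_n = 0.327 rad/s, and ζ = 0.315/(2ω_n) = 0.481.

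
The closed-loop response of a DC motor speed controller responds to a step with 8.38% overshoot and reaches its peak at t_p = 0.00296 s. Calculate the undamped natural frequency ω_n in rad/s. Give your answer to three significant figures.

ζ from %OS: ζ = |ln 0.0838|/√(π²+ln²0.0838) = 0.620.
From t_p = π/ω_d, ω_d = π/0.00296 = 1060 rad/s, so ω_n = ω_d/√(1−ζ²) = 1350 rad/s.

ω_n ≈ 1350 rad/s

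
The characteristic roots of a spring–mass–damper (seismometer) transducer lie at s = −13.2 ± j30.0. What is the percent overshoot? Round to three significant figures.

With σ = 13.2, ω_d = 30.0: ω_n = √(σ²+ω_d²) = 32.8 rad/s, ζ = σ/ω_n = 0.403.
%OS = 100·exp(−πζ/√(1−ζ²)) = 25.1%.

%OS ≈ 25.1%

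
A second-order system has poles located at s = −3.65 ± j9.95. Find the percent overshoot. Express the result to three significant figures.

The poles are at −σ ± jω_d with σ = 3.65 and ω_d = 9.95, so ω_n = √(σ²+ω_d²) = 10.6 rad/s and ζ = σ/ω_n = 0.344.
%OS = 100 e^{−πζ/√(1−ζ²)} with ζ = 0.344 gives 31.6%.

%OS ≈ 31.6%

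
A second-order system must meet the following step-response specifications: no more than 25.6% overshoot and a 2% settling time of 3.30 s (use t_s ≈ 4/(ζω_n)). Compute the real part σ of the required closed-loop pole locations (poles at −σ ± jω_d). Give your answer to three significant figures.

The settling-time spec alone fixes σ = ζω_n = 4/t_s = 4/3.30 = 1.21.
(Overshoot then fixes ζ = 0.398 and hence ω_d = σ·√(1−ζ²)/ζ = 2.79 rad/s.)

σ ≈ 1.21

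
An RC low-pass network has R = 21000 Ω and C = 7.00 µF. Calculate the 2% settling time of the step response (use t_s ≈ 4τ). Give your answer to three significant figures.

τ = RC = 21000 × 7.00 µF = 0.147 s.
t_s ≈ 4τ = 0.588 s.

t_s ≈ 0.588 s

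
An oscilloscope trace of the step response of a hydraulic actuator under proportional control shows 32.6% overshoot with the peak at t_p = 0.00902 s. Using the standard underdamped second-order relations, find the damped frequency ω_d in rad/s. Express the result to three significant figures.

ω_d ≈ 348 rad/s

t_p = π/ω_d, so ω_d = π/0.00902 = 348 rad/s.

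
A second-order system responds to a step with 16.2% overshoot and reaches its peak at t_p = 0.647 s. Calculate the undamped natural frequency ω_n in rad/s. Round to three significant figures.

From the overshoot, ζ = −ln(OS)/√(π²+ln²(OS)) = 0.501.
From t_p = π/ω_d, ω_d = π/0.647 = 4.86 rad/s, so ω_n = ω_d/√(1−ζ²) = 5.61 rad/s.

ω_n ≈ 5.61 rad/s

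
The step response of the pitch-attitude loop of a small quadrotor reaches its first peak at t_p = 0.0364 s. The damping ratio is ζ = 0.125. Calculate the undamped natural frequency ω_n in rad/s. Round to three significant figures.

Peak time t_p = π/ω_d, so ω_d = π/t_p = π/0.0364 = 86.3 rad/s.
ω_n = ω_d/√(1−ζ²) = 86.3/√0.984 = 87.0 rad/s.

ω_n ≈ 87.0 rad/s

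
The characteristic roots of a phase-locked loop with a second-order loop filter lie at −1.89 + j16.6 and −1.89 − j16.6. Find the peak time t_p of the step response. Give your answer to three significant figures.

t_p = π/ω_d with ω_d = 16.6 (the imaginary part), so t_p = 0.189 s.

t_p ≈ 0.189 s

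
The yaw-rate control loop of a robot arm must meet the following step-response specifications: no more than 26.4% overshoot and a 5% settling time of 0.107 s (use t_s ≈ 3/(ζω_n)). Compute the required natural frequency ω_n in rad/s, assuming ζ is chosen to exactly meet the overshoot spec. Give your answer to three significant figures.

From %OS = 100·exp(−πζ/√(1−ζ²)), invert to get ζ = −ln(OS)/√(π² + ln²(OS)) with OS = 0.264.
−ln 0.264 = 1.332, so ζ = 1.332/√(π² + 1.774) = 0.390.
From t_s ≈ 3/(ζω_n): ω_n = 3/(ζ·t_s) = 3/(0.390·0.107) = 71.8 rad/s.

ω_n ≈ 71.8 rad/s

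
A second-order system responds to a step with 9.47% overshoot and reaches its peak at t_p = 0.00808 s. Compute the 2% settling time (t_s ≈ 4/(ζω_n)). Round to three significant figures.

t_s ≈ 0.0137 s

From the overshoot, ζ = −ln(OS)/√(π²+ln²(OS)) = 0.600.
From t_p = π/ω_d, ω_d = π/0.00808 = 389 rad/s, so ω_n = ω_d/√(1−ζ²) = 486 rad/s.
t_s ≈ 4/(ζω_n) = 4/(0.600·486) = 0.0137 s.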